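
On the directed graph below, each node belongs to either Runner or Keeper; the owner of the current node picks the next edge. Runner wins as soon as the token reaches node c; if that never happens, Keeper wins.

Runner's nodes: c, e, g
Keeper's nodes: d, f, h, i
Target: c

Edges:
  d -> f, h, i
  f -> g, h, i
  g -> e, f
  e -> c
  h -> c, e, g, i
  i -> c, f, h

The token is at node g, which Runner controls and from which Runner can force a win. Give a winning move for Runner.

e

A0 = {c}
A1: add {e} — e (Runner) has e→c.
A2: add {g} — g (Runner) has g→e.
A3 = A2; e.g. d (Keeper) can still go to f. Fixed point.
From g, successor e is in the attractor (rank 1); the other successor f is not.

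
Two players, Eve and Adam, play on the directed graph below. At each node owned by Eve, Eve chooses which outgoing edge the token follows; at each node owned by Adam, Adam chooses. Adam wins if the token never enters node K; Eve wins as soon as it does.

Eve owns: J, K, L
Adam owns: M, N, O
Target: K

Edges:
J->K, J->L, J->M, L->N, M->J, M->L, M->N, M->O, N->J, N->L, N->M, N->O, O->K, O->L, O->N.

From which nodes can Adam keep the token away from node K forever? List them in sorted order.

A0 = {K}
A1: add {J} — J (Eve) has J→K.
A2 = A1; e.g. L (Eve) has no edge into A1. Fixed point.
Eve's attractor = {J, K}; Adam avoids the target exactly from the complement.

L, M, N, O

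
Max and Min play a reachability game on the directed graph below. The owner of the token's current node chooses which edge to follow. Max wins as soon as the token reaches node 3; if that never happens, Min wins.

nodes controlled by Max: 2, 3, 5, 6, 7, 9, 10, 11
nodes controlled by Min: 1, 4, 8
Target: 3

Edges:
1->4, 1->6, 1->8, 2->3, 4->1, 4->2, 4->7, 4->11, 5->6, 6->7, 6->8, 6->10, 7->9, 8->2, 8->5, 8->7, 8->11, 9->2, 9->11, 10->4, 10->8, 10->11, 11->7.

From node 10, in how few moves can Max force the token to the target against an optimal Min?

5

A0 = {3}
A1: add {2} — 2 (Max) has 2→3.
A2: add {9} — 9 (Max) has 9→2.
A3: add {7} — 7 (Max) has 7→9.
A4: add {6, 11} — 6 (Max) has 6→7; 11 (Max) has 11→7.
A5: add {5, 10} — 5 (Max) has 5→6; 10 (Max) has 10→11.
10 enters the attractor at level 5, so Max can force the target in 5 moves from there.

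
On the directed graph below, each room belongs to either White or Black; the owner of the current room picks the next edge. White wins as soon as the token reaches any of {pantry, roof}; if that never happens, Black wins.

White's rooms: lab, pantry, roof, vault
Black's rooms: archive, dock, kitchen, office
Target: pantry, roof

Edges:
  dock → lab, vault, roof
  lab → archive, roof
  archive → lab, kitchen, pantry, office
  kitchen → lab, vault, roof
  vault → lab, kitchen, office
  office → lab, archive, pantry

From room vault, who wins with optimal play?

A0 = {pantry, roof}
A1: add {lab} — lab (White) has lab→roof.
A2: add {vault} — vault (White) has vault→lab.
vault ∈ A2, so White can force the target.

White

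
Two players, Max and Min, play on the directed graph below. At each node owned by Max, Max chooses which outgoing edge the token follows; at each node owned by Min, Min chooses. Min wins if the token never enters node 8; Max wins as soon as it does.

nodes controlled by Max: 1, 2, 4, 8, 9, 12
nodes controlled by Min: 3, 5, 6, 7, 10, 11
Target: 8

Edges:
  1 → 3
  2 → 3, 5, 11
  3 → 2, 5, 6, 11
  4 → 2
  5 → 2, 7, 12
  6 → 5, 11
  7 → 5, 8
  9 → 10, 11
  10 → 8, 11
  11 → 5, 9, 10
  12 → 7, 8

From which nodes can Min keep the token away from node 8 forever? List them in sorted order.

A0 = {8}
A1: add {12} — 12 (Max) has 12→8.
A2 = A1; e.g. 1 (Max) has no edge into A1. Fixed point.
Max's attractor = {8, 12}; Min avoids the target exactly from the complement.

1, 2, 3, 4, 5, 6, 7, 9, 10, 11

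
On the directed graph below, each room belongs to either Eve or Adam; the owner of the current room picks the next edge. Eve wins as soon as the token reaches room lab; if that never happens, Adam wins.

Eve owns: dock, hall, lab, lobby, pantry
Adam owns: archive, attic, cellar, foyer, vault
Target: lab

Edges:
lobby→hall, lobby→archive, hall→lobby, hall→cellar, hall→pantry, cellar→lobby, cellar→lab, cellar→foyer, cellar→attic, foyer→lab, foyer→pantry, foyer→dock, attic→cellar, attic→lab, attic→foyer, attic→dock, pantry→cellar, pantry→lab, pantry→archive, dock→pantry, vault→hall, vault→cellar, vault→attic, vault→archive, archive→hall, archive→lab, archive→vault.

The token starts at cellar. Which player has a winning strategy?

Adam

A0 = {lab}
A1: add {pantry} — pantry (Eve) has pantry→lab.
A2: add {dock, hall} — hall (Eve) has hall→pantry; dock (Eve) has dock→pantry.
A3: add {foyer, lobby} — lobby (Eve) has lobby→hall; foyer (Adam): all of {lab, pantry, dock} already in.
A4 = A3; e.g. cellar (Adam) can still go to attic. Fixed point.
cellar never enters the attractor, so Adam can avoid the target forever.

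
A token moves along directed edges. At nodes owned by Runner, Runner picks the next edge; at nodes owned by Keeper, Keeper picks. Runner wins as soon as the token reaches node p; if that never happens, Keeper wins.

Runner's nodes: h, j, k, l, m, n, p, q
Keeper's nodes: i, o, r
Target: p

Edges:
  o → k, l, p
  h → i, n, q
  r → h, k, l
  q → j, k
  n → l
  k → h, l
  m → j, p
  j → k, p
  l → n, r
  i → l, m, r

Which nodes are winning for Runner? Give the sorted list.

A0 = {p}
A1: add {j, m} — j (Runner) has j→p; m (Runner) has m→p.
A2: add {q} — q (Runner) has q→j.
A3: add {h} — h (Runner) has h→q.
A4: add {k} — k (Runner) has k→h.
A5 = A4; e.g. i (Keeper) can still go to l. Fixed point.
Runner's winning region = {h, j, k, m, p, q}.

h, j, k, m, p, q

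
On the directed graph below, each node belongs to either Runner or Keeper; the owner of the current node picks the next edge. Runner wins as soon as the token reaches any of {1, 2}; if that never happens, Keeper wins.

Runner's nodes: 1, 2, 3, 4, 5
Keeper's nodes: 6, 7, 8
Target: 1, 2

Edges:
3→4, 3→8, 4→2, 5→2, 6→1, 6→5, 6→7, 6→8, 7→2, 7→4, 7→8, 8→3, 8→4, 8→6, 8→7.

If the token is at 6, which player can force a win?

A0 = {1, 2}
A1: add {4, 5} — 4 (Runner) has 4→2; 5 (Runner) has 5→2.
A2: add {3} — 3 (Runner) has 3→4.
A3 = A2; e.g. 6 (Keeper) can still go to 7. Fixed point.
6 never enters the attractor, so Keeper can avoid the target forever.

Keeper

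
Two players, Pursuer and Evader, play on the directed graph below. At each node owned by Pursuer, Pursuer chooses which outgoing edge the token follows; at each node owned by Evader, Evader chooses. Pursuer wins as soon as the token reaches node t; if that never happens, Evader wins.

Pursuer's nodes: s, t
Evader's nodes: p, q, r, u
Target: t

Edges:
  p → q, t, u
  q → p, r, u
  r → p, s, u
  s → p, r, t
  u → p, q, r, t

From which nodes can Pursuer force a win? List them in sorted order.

A0 = {t}
A1: add {s} — s (Pursuer) has s→t.
A2 = A1; e.g. p (Evader) can still go to q. Fixed point.
Pursuer's winning region = {s, t}.

s, t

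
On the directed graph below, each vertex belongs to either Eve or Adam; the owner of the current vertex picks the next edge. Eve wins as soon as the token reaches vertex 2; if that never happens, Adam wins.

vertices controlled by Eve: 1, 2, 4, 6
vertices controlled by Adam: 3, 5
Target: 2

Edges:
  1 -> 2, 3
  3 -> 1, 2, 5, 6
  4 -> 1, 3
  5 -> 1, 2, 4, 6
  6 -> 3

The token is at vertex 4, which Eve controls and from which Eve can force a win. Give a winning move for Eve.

A0 = {2}
A1: add {1} — 1 (Eve) has 1→2.
A2: add {4} — 4 (Eve) has 4→1.
A3 = A2; e.g. 3 (Adam) can still go to 5. Fixed point.
From 4, successor 1 is in the attractor (rank 1); the other successor 3 is not.

1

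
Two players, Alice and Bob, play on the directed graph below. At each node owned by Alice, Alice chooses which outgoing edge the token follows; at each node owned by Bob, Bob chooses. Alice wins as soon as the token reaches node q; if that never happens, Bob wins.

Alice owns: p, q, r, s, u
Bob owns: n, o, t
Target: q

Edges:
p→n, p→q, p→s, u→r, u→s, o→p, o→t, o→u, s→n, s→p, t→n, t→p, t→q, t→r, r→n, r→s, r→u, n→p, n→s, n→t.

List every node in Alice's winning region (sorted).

p, q, r, s, u

A0 = {q}
A1: add {p} — p (Alice) has p→q.
A2: add {s} — s (Alice) has s→p.
A3: add {r, u} — r (Alice) has r→s; u (Alice) has u→s.
A4 = A3; e.g. n (Bob) can still go to t. Fixed point.
Alice's winning region = {p, q, r, s, u}.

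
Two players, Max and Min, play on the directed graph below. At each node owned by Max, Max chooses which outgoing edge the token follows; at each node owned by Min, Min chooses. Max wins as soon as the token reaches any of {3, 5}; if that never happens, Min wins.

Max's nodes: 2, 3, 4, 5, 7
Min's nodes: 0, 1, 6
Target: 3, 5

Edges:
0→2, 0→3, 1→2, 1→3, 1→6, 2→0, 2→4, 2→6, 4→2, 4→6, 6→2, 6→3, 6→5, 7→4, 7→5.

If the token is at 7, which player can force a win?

A0 = {3, 5}
A1: add {7} — 7 (Max) has 7→5.
A2 = A1; e.g. 0 (Min) can still go to 2. Fixed point.
7 ∈ A1, so Max can force the target.

Max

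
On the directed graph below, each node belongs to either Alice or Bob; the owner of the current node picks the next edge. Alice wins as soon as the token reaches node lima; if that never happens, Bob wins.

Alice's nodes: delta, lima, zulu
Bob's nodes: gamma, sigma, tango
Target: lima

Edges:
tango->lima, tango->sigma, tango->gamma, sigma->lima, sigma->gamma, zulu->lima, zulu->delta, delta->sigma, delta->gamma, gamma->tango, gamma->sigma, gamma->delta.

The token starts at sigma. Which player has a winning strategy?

Bob

A0 = {lima}
A1: add {zulu} — zulu (Alice) has zulu→lima.
A2 = A1; e.g. tango (Bob) can still go to sigma. Fixed point.
sigma never enters the attractor, so Bob can avoid the target forever.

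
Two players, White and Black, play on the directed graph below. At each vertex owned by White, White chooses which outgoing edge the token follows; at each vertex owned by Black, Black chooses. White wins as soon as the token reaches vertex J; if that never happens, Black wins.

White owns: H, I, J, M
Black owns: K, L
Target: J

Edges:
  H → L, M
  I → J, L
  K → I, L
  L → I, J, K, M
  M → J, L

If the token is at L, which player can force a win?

A0 = {J}
A1: add {I, M} — I (White) has I→J; M (White) has M→J.
A2: add {H} — H (White) has H→M.
A3 = A2; e.g. K (Black) can still go to L. Fixed point.
L never enters the attractor, so Black can avoid the target forever.

Black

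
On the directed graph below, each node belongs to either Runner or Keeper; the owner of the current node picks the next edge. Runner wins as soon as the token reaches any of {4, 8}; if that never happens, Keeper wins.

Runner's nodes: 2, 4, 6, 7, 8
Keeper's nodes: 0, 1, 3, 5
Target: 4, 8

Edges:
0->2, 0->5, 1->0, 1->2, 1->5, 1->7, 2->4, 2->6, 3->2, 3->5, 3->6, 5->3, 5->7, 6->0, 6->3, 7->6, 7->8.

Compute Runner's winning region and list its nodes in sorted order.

A0 = {4, 8}
A1: add {2, 7} — 2 (Runner) has 2→4; 7 (Runner) has 7→8.
A2 = A1; e.g. 0 (Keeper) can still go to 5. Fixed point.
Runner's winning region = {2, 4, 7, 8}.

2, 4, 7, 8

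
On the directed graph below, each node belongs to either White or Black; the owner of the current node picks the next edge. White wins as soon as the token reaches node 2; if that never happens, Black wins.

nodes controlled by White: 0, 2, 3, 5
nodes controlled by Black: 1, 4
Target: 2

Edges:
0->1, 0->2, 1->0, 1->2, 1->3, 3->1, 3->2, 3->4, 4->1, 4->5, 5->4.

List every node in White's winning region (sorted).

0, 1, 2, 3

A0 = {2}
A1: add {0, 3} — 0 (White) has 0→2; 3 (White) has 3→2.
A2: add {1} — 1 (Black): all of {0, 2, 3} already in.
A3 = A2; e.g. 4 (Black) can still go to 5. Fixed point.
White's winning region = {0, 1, 2, 3}.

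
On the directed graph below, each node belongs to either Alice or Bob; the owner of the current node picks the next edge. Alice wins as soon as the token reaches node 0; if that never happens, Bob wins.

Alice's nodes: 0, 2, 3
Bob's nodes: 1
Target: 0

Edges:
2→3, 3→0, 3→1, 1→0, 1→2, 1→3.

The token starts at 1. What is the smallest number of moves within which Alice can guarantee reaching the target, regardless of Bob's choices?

A0 = {0}
A1: add {3} — 3 (Alice) has 3→0.
A2: add {2} — 2 (Alice) has 2→3.
A3: add {1} — 1 (Bob): all of {0, 2, 3} already in.
A3 = all vertices. Fixed point.
1 enters the attractor at level 3, so Alice can force the target in 3 moves from there.

3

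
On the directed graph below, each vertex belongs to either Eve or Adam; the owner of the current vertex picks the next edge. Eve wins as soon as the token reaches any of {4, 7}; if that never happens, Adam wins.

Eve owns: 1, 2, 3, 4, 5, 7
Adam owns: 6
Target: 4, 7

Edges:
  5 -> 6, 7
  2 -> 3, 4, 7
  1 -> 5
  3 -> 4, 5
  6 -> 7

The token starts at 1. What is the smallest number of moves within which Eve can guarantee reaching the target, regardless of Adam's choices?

2

A0 = {4, 7}
A1: add {2, 3, 5, 6} — 2 (Eve) has 2→4; 3 (Eve) has 3→4; 5 (Eve) has 5→7; 6 (Adam): all of {7} already in.
A2: add {1} — 1 (Eve) has 1→5.
A2 = all vertices. Fixed point.
1 enters the attractor at level 2, so Eve can force the target in 2 moves from there.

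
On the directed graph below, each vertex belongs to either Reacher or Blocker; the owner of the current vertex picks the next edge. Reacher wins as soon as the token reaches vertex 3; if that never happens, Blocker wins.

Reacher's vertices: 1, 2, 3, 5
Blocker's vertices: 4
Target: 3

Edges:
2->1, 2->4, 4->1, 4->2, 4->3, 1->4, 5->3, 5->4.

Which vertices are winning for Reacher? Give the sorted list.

A0 = {3}
A1: add {5} — 5 (Reacher) has 5→3.
A2 = A1; e.g. 1 (Reacher) has no edge into A1. Fixed point.
Reacher's winning region = {3, 5}.

3, 5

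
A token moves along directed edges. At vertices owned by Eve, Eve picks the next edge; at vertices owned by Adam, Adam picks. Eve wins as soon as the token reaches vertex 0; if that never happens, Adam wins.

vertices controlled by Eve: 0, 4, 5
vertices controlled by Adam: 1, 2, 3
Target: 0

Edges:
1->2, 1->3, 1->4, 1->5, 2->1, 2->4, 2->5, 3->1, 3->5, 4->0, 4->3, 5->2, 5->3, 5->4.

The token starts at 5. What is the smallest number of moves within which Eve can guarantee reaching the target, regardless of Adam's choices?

A0 = {0}
A1: add {4} — 4 (Eve) has 4→0.
A2: add {5} — 5 (Eve) has 5→4.
A3 = A2; e.g. 1 (Adam) can still go to 2. Fixed point.
5 enters the attractor at level 2, so Eve can force the target in 2 moves from there.

2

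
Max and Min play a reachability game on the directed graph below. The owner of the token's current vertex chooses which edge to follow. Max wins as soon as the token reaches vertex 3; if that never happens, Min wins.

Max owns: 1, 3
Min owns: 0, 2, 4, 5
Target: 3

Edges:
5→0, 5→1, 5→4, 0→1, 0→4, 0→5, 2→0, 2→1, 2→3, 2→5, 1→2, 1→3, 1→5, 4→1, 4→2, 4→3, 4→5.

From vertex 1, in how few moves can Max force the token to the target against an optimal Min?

A0 = {3}
A1: add {1} — 1 (Max) has 1→3.
A2 = A1; e.g. 0 (Min) can still go to 4. Fixed point.
1 enters the attractor at level 1, so Max can force the target in 1 move from there.

1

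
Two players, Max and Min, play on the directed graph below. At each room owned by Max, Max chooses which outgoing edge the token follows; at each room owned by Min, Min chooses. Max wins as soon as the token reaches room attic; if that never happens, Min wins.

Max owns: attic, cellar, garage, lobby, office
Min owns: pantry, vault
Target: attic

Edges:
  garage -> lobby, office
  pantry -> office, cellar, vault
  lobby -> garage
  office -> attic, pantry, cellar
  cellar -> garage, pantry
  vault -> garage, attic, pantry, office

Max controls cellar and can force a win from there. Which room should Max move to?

A0 = {attic}
A1: add {office} — office (Max) has office→attic.
A2: add {garage} — garage (Max) has garage→office.
A3: add {cellar, lobby} — lobby (Max) has lobby→garage; cellar (Max) has cellar→garage.
A4 = A3; e.g. pantry (Min) can still go to vault. Fixed point.
From cellar, successor garage is in the attractor (rank 2); the other successor pantry is not.

garage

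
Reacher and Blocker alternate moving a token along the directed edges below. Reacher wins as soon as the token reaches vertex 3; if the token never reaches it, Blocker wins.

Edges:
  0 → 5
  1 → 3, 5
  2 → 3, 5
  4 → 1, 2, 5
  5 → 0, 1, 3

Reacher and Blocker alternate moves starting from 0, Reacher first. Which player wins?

Track states (vertex, player-to-move).
A0 = {(3,Reacher), (3,Blocker)}
A1: add {(1,Reacher), (2,Reacher), (5,Reacher)}.
A2: add {(0,Blocker), (1,Blocker), (2,Blocker), (4,Blocker)}.
A3: add {(4,Reacher)}.
A4 = A3; e.g. (0,Reacher) stays out. (0,Reacher) never enters ⇒ Blocker avoids the target.

Blocker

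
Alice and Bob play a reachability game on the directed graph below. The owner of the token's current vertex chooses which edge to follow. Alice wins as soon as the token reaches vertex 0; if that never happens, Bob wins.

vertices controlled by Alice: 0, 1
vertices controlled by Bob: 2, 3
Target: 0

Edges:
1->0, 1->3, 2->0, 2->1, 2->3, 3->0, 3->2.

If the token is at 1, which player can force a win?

Alice

A0 = {0}
A1: add {1} — 1 (Alice) has 1→0.
A2 = A1; e.g. 2 (Bob) can still go to 3. Fixed point.
1 ∈ A1, so Alice can force the target.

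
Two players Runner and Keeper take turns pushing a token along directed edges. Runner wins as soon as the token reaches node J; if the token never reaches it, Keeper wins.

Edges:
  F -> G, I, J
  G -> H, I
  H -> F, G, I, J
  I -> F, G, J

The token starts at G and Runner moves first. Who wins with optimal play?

Track states (vertex, player-to-move).
A0 = {(J,Runner), (J,Keeper)}
A1: add {(F,Runner), (H,Runner), (I,Runner)}.
A2: add {(G,Keeper)}.
A3 = A2; e.g. (F,Keeper) stays out. (G,Runner) never enters ⇒ Keeper avoids the target.

Keeper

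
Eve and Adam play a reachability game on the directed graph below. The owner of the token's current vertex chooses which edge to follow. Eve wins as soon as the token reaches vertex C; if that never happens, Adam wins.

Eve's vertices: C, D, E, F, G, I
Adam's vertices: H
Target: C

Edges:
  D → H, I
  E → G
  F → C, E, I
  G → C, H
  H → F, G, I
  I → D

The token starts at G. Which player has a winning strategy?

A0 = {C}
A1: add {F, G} — F (Eve) has F→C; G (Eve) has G→C.
G ∈ A1, so Eve can force the target.

Eve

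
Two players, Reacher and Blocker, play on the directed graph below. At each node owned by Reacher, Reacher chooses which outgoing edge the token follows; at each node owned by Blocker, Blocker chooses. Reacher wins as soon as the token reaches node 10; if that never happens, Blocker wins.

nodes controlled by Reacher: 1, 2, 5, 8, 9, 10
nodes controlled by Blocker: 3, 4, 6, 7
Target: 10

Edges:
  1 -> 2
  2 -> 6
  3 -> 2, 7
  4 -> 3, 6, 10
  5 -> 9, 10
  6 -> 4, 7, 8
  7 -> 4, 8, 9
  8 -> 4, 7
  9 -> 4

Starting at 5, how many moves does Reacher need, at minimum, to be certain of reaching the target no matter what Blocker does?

1

A0 = {10}
A1: add {5} — 5 (Reacher) has 5→10.
A2 = A1; e.g. 1 (Reacher) has no edge into A1. Fixed point.
5 enters the attractor at level 1, so Reacher can force the target in 1 move from there.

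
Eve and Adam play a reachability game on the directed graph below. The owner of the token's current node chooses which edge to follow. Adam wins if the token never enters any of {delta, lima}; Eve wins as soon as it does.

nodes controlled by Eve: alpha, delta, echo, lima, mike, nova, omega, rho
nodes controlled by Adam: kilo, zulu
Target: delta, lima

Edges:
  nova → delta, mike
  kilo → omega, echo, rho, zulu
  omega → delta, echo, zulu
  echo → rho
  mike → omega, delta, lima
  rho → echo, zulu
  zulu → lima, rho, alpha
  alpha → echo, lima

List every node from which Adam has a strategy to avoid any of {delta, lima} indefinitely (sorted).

echo, kilo, rho, zulu

A0 = {delta, lima}
A1: add {alpha, mike, nova, omega} — nova (Eve) has nova→delta; omega (Eve) has omega→delta; mike (Eve) has mike→delta; alpha (Eve) has alpha→lima.
A2 = A1; e.g. kilo (Adam) can still go to echo. Fixed point.
Eve's attractor = {alpha, delta, lima, mike, nova, omega}; Adam avoids the target exactly from the complement.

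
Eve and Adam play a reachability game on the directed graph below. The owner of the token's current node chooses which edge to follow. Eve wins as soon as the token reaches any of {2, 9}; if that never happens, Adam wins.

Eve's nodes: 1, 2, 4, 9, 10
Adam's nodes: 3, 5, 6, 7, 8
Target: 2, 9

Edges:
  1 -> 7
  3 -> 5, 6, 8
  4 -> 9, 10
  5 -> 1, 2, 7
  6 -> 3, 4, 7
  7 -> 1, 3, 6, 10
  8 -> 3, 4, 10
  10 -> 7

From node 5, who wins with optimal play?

A0 = {2, 9}
A1: add {4} — 4 (Eve) has 4→9.
A2 = A1; e.g. 1 (Eve) has no edge into A1. Fixed point.
5 never enters the attractor, so Adam can avoid the target forever.

Adam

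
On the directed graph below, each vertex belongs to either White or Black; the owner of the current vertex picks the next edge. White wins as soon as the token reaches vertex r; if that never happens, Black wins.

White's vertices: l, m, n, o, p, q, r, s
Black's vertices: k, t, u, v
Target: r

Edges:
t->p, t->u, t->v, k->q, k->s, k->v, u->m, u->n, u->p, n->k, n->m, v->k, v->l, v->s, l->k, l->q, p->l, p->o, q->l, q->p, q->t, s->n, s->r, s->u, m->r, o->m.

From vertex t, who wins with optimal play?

A0 = {r}
A1: add {m, s} — m (White) has m→r; s (White) has s→r.
A2: add {n, o} — n (White) has n→m; o (White) has o→m.
A3: add {p} — p (White) has p→o.
A4: add {q, u} — q (White) has q→p; u (Black): all of {m, n, p} already in.
A5: add {l} — l (White) has l→q.
A6 = A5; e.g. k (Black) can still go to v. Fixed point.
t never enters the attractor, so Black can avoid the target forever.

Black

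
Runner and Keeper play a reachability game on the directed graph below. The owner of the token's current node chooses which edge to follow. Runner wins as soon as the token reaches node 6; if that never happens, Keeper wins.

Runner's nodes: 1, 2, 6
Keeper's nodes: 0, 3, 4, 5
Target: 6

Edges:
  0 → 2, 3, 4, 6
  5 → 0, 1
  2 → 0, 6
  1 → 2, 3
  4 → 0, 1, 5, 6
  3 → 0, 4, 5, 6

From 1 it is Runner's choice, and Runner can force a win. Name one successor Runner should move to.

A0 = {6}
A1: add {2} — 2 (Runner) has 2→6.
A2: add {1} — 1 (Runner) has 1→2.
A3 = A2; e.g. 0 (Keeper) can still go to 3. Fixed point.
From 1, successor 2 is in the attractor (rank 1); the other successor 3 is not.

2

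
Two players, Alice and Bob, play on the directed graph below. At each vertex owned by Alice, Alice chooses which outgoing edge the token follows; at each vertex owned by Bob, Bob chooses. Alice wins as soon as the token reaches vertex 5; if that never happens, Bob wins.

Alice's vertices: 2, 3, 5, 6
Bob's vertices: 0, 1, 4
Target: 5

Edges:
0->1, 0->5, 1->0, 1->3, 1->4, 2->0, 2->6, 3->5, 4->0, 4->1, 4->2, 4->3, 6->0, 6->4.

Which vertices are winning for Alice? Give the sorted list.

3, 5

A0 = {5}
A1: add {3} — 3 (Alice) has 3→5.
A2 = A1; e.g. 0 (Bob) can still go to 1. Fixed point.
Alice's winning region = {3, 5}.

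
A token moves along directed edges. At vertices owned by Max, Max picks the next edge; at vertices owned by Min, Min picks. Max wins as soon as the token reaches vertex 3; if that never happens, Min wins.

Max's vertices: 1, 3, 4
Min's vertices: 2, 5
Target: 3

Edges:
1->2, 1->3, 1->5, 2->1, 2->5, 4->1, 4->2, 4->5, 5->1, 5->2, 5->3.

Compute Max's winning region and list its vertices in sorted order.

1, 3, 4

A0 = {3}
A1: add {1} — 1 (Max) has 1→3.
A2: add {4} — 4 (Max) has 4→1.
A3 = A2; e.g. 2 (Min) can still go to 5. Fixed point.
Max's winning region = {1, 3, 4}.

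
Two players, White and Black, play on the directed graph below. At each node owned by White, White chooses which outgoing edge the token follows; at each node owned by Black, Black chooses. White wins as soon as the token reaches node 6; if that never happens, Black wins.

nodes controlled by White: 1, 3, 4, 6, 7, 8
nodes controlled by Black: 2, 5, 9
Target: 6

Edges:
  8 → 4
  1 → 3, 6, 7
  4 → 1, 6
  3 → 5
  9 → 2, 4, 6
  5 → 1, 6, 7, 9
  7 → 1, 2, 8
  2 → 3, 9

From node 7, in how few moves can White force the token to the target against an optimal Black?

2

A0 = {6}
A1: add {1, 4} — 1 (White) has 1→6; 4 (White) has 4→6.
A2: add {7, 8} — 7 (White) has 7→1; 8 (White) has 8→4.
A3 = A2; e.g. 2 (Black) can still go to 3. Fixed point.
7 enters the attractor at level 2, so White can force the target in 2 moves from there.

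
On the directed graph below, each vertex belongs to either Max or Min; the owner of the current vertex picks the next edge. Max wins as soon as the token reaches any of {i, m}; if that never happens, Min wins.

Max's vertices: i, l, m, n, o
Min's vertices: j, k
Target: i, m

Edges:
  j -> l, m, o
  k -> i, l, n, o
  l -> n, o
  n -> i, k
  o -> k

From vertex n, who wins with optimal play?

Max

A0 = {i, m}
A1: add {n} — n (Max) has n→i.
n ∈ A1, so Max can force the target.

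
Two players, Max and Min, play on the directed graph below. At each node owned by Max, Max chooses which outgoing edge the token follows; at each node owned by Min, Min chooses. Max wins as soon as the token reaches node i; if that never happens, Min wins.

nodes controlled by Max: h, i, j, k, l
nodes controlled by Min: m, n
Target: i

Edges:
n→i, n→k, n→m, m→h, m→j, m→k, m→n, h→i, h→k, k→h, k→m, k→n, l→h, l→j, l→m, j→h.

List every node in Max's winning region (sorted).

A0 = {i}
A1: add {h} — h (Max) has h→i.
A2: add {j, k, l} — j (Max) has j→h; k (Max) has k→h; l (Max) has l→h.
A3 = A2; e.g. m (Min) can still go to n. Fixed point.
Max's winning region = {h, i, j, k, l}.

h, i, j, k, l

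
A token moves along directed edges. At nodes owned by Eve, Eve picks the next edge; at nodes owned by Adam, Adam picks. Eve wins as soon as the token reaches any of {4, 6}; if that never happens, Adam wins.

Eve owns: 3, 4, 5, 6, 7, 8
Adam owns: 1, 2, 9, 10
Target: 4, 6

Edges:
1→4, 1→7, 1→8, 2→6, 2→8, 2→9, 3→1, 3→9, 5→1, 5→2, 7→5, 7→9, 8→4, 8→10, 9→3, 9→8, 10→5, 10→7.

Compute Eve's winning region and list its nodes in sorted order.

4, 6, 8

A0 = {4, 6}
A1: add {8} — 8 (Eve) has 8→4.
A2 = A1; e.g. 1 (Adam) can still go to 7. Fixed point.
Eve's winning region = {4, 6, 8}.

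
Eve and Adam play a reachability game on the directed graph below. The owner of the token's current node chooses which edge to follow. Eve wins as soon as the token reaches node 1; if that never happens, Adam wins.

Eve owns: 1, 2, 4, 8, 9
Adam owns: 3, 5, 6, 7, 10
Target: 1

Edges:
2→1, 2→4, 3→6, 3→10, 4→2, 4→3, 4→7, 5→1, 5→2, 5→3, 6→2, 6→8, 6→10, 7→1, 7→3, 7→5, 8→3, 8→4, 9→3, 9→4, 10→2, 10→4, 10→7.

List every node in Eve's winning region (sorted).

1, 2, 4, 8, 9

A0 = {1}
A1: add {2} — 2 (Eve) has 2→1.
A2: add {4} — 4 (Eve) has 4→2.
A3: add {8, 9} — 8 (Eve) has 8→4; 9 (Eve) has 9→4.
A4 = A3; e.g. 3 (Adam) can still go to 6. Fixed point.
Eve's winning region = {1, 2, 4, 8, 9}.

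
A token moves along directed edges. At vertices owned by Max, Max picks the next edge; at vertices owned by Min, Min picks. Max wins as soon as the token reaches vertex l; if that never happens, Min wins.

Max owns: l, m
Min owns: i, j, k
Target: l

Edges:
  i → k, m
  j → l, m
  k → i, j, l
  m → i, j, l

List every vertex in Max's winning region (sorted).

A0 = {l}
A1: add {m} — m (Max) has m→l.
A2: add {j} — j (Min): all of {l, m} already in.
A3 = A2; e.g. i (Min) can still go to k. Fixed point.
Max's winning region = {j, l, m}.

j, l, m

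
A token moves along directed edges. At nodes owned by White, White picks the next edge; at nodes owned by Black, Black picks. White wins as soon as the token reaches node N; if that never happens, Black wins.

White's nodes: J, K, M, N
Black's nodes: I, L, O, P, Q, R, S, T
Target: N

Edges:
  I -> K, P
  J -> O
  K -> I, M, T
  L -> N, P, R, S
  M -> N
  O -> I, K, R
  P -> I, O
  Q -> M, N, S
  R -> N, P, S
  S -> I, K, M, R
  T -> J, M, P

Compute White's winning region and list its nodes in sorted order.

A0 = {N}
A1: add {M} — M (White) has M→N.
A2: add {K} — K (White) has K→M.
A3 = A2; e.g. I (Black) can still go to P. Fixed point.
White's winning region = {K, M, N}.

K, M, N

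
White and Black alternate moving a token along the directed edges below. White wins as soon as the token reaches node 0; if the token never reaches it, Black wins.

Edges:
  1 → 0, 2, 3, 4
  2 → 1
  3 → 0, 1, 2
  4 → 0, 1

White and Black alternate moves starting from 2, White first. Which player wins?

Track states (vertex, player-to-move).
A0 = {(0,White), (0,Black)}
A1: add {(1,White), (3,White), (4,White)}.
A2: add {(2,Black), (4,Black)}.
A3 = A2; e.g. (1,Black) stays out. (2,White) never enters ⇒ Black avoids the target.

Black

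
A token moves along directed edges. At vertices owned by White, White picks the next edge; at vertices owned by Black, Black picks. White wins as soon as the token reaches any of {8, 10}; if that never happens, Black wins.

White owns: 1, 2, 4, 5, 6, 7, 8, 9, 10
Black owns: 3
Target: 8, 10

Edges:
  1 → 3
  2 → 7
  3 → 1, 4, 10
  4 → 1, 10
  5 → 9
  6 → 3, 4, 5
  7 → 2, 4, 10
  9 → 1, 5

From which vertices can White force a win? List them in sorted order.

A0 = {8, 10}
A1: add {4, 7} — 4 (White) has 4→10; 7 (White) has 7→10.
A2: add {2, 6} — 2 (White) has 2→7; 6 (White) has 6→4.
A3 = A2; e.g. 1 (White) has no edge into A2. Fixed point.
White's winning region = {2, 4, 6, 7, 8, 10}.

2, 4, 6, 7, 8, 10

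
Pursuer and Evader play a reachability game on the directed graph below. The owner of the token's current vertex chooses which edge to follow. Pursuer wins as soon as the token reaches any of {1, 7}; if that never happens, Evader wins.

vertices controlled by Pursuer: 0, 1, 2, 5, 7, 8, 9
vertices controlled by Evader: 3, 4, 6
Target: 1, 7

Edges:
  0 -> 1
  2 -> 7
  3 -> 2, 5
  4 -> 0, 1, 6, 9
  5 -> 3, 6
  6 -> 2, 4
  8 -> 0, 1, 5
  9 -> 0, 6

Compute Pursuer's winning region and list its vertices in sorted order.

0, 1, 2, 7, 8, 9

A0 = {1, 7}
A1: add {0, 2, 8} — 0 (Pursuer) has 0→1; 2 (Pursuer) has 2→7; 8 (Pursuer) has 8→1.
A2: add {9} — 9 (Pursuer) has 9→0.
A3 = A2; e.g. 3 (Evader) can still go to 5. Fixed point.
Pursuer's winning region = {0, 1, 2, 7, 8, 9}.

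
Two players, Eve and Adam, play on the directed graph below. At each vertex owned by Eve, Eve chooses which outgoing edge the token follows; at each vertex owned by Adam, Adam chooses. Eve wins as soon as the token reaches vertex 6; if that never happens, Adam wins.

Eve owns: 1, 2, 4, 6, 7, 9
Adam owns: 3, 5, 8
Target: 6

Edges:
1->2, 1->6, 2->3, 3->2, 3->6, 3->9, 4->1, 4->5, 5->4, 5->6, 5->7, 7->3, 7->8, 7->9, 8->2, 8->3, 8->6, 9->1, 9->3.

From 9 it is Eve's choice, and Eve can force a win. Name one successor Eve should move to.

A0 = {6}
A1: add {1} — 1 (Eve) has 1→6.
A2: add {4, 9} — 4 (Eve) has 4→1; 9 (Eve) has 9→1.
A3: add {7} — 7 (Eve) has 7→9.
A4: add {5} — 5 (Adam): all of {4, 6, 7} already in.
A5 = A4; e.g. 2 (Eve) has no edge into A4. Fixed point.
From 9, successor 1 is in the attractor (rank 1); the other successor 3 is not.

1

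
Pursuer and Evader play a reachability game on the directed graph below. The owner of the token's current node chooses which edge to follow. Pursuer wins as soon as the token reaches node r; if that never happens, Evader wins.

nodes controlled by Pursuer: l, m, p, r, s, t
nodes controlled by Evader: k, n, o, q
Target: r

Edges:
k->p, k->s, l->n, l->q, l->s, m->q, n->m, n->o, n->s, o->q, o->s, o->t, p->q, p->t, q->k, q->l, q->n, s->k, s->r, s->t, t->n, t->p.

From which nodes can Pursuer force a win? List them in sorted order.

l, r, s

A0 = {r}
A1: add {s} — s (Pursuer) has s→r.
A2: add {l} — l (Pursuer) has l→s.
A3 = A2; e.g. k (Evader) can still go to p. Fixed point.
Pursuer's winning region = {l, r, s}.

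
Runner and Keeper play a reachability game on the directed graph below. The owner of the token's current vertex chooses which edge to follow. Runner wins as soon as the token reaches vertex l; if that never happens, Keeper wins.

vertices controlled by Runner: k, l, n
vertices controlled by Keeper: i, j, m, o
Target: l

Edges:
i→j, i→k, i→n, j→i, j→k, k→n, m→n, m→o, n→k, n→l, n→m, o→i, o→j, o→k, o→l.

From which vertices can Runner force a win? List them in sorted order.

A0 = {l}
A1: add {n} — n (Runner) has n→l.
A2: add {k} — k (Runner) has k→n.
A3 = A2; e.g. i (Keeper) can still go to j. Fixed point.
Runner's winning region = {k, l, n}.

k, l, n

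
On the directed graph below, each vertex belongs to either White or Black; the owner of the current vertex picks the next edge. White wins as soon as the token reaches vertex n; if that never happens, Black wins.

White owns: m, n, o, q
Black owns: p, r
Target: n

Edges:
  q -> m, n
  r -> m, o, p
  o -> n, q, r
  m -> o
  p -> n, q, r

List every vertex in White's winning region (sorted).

A0 = {n}
A1: add {o, q} — o (White) has o→n; q (White) has q→n.
A2: add {m} — m (White) has m→o.
A3 = A2; e.g. p (Black) can still go to r. Fixed point.
White's winning region = {m, n, o, q}.

m, n, o, q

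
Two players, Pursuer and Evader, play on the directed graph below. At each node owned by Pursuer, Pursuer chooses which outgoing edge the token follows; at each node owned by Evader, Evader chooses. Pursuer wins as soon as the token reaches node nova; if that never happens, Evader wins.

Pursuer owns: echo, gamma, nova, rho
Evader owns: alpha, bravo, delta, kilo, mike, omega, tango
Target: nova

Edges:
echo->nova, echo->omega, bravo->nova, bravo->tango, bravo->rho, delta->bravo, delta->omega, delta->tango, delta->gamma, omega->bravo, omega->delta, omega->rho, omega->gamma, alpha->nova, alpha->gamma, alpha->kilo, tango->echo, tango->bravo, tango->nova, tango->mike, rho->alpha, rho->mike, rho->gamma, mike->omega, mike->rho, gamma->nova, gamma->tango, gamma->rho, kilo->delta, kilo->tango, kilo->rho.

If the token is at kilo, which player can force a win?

A0 = {nova}
A1: add {echo, gamma} — echo (Pursuer) has echo→nova; gamma (Pursuer) has gamma→nova.
A2: add {rho} — rho (Pursuer) has rho→gamma.
A3 = A2; e.g. bravo (Evader) can still go to tango. Fixed point.
kilo never enters the attractor, so Evader can avoid the target forever.

Evader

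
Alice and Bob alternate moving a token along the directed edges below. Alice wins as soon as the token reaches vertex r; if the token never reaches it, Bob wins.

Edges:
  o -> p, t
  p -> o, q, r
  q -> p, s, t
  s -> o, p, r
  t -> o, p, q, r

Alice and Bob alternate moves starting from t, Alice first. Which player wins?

Alice

Track states (vertex, player-to-move).
A0 = {(r,Alice), (r,Bob)}
A1: add {(p,Alice), (s,Alice), (t,Alice)}.
(t,Alice) ∈ A1 ⇒ Alice forces the target.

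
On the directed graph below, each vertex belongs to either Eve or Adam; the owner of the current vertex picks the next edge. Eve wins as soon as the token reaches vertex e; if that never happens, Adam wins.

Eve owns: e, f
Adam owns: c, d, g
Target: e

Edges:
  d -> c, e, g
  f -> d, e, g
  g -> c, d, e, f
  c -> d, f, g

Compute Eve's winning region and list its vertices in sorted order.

e, f

A0 = {e}
A1: add {f} — f (Eve) has f→e.
A2 = A1; e.g. c (Adam) can still go to d. Fixed point.
Eve's winning region = {e, f}.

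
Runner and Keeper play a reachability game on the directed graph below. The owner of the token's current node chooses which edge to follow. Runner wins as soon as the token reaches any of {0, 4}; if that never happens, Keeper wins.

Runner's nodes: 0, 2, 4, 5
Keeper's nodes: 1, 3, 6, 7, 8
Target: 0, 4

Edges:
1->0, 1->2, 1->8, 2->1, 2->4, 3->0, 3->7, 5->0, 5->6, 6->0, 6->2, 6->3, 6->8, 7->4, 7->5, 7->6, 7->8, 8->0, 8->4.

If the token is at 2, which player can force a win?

A0 = {0, 4}
A1: add {2, 5, 8} — 2 (Runner) has 2→4; 5 (Runner) has 5→0; 8 (Keeper): all of {0, 4} already in.
2 ∈ A1, so Runner can force the target.

Runner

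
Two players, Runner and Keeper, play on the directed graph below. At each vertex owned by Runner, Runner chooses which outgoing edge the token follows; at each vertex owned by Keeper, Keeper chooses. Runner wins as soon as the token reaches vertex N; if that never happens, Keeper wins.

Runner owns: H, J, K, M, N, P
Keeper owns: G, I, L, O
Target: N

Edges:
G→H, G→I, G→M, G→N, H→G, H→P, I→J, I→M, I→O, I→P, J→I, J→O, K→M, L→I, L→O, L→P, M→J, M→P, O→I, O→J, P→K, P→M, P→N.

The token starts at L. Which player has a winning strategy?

Keeper

A0 = {N}
A1: add {P} — P (Runner) has P→N.
A2: add {H, M} — H (Runner) has H→P; M (Runner) has M→P.
A3: add {K} — K (Runner) has K→M.
A4 = A3; e.g. G (Keeper) can still go to I. Fixed point.
L never enters the attractor, so Keeper can avoid the target forever.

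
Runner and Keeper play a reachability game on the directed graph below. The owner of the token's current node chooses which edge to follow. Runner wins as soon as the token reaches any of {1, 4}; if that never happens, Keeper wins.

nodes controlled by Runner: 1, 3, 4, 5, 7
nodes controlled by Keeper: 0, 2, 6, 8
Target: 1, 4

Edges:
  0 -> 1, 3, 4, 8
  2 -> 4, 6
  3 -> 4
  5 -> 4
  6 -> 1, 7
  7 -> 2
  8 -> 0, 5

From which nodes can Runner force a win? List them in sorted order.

A0 = {1, 4}
A1: add {3, 5} — 3 (Runner) has 3→4; 5 (Runner) has 5→4.
A2 = A1; e.g. 0 (Keeper) can still go to 8. Fixed point.
Runner's winning region = {1, 3, 4, 5}.

1, 3, 4, 5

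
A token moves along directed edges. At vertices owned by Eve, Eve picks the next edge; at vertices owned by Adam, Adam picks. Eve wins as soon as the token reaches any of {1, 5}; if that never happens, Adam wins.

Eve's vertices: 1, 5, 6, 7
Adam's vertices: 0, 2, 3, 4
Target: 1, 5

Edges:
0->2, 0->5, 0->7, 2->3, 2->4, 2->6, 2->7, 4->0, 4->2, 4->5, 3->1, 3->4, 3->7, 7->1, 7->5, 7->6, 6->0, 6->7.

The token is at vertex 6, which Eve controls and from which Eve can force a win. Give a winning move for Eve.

7

A0 = {1, 5}
A1: add {7} — 7 (Eve) has 7→1.
A2: add {6} — 6 (Eve) has 6→7.
A3 = A2; e.g. 0 (Adam) can still go to 2. Fixed point.
From 6, successor 7 is in the attractor (rank 1); the other successor 0 is not.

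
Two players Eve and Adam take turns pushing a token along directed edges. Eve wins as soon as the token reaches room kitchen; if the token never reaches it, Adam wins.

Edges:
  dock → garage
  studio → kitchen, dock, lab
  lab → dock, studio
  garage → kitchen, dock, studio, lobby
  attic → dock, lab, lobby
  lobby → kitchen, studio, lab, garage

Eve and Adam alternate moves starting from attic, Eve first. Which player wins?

Track states (vertex, player-to-move).
A0 = {(kitchen,Eve), (kitchen,Adam)}
A1: add {(studio,Eve), (garage,Eve), (lobby,Eve)}.
A2: add {(dock,Adam)}.
A3: add {(lab,Eve), (attic,Eve)}.
(attic,Eve) ∈ A3 ⇒ Eve forces the target.

Eve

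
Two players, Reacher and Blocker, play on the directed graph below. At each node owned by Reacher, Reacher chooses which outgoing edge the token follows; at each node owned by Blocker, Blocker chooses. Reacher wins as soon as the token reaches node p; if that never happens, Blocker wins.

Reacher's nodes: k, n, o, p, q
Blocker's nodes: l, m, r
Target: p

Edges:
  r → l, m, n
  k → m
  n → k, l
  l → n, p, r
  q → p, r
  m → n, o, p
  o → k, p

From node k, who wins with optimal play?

Blocker

A0 = {p}
A1: add {o, q} — o (Reacher) has o→p; q (Reacher) has q→p.
A2 = A1; e.g. k (Reacher) has no edge into A1. Fixed point.
k never enters the attractor, so Blocker can avoid the target forever.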